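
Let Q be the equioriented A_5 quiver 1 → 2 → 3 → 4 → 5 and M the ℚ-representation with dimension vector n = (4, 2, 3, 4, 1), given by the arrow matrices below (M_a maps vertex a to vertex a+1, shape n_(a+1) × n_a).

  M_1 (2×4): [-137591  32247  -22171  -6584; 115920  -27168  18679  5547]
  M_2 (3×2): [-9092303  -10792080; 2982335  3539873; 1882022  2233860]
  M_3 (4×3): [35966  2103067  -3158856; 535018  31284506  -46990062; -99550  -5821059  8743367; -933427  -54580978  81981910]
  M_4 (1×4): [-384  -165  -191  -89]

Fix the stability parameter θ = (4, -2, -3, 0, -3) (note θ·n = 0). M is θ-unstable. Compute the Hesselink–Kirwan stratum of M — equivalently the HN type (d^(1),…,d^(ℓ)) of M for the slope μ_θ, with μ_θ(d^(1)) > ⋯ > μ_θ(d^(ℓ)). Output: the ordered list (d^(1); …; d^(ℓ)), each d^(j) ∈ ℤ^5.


Interval decomposition of M: I[1,1]^2, I[1,4], I[1,5], I[3,4], I[4,4].
HN type (ℓ=5): μ^(1)=4; μ^(2)=0; μ^(3)=-1/3; μ^(4)=-4/5; μ^(5)=-3

((2, 0, 0, 0, 0); (0, 0, 0, 3, 0); (1, 1, 1, 0, 0); (1, 1, 1, 1, 1); (0, 0, 1, 0, 0))


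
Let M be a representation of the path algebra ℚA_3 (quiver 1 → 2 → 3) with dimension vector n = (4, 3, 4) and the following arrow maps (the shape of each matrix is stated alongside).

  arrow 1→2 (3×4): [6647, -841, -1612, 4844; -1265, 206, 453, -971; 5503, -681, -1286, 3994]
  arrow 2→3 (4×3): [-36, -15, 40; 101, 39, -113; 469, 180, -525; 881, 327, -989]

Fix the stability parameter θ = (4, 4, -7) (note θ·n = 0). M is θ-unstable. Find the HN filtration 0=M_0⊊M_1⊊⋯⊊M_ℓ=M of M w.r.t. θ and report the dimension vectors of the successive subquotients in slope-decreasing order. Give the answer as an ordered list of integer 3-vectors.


Interval decomposition of M: I[1,1], I[1,2], I[1,3]^2, I[3,3]^2.
HN type (ℓ=3): μ^(1)=4; μ^(2)=1/3; μ^(3)=-7

((2, 1, 0); (2, 2, 2); (0, 0, 2))


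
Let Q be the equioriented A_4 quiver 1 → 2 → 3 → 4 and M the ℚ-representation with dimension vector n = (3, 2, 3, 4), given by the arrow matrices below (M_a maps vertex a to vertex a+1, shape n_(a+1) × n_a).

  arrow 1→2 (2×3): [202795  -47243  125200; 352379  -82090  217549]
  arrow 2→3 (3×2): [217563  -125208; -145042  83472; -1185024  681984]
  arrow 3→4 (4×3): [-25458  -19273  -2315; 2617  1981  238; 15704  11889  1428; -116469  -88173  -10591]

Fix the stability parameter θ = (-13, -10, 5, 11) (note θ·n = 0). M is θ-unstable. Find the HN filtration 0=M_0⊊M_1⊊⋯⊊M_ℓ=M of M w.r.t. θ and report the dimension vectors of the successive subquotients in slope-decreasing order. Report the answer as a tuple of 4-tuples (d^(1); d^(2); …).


Interval decomposition of M: I[1,1], I[1,2], I[1,4], I[3,4]^2, I[4,4].
HN type (ℓ=4): μ^(1)=11; μ^(2)=5; μ^(3)=-10; μ^(4)=-13

((0, 0, 0, 4); (0, 0, 3, 0); (0, 2, 0, 0); (3, 0, 0, 0))


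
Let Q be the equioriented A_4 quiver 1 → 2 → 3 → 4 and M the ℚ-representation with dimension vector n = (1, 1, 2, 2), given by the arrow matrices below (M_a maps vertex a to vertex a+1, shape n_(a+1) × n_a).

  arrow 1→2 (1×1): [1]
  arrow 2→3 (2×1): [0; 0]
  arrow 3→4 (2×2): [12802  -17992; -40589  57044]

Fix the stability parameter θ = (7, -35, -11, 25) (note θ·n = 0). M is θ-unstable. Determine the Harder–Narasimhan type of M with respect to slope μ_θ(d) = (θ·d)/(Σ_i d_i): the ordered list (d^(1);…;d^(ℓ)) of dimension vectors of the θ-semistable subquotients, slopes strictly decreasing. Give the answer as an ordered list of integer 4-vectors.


Interval decomposition of M: I[1,2], I[3,3], I[3,4], I[4,4].
HN type (ℓ=3): μ^(1)=25; μ^(2)=-11; μ^(3)=-14

((0, 0, 0, 2); (0, 0, 2, 0); (1, 1, 0, 0))


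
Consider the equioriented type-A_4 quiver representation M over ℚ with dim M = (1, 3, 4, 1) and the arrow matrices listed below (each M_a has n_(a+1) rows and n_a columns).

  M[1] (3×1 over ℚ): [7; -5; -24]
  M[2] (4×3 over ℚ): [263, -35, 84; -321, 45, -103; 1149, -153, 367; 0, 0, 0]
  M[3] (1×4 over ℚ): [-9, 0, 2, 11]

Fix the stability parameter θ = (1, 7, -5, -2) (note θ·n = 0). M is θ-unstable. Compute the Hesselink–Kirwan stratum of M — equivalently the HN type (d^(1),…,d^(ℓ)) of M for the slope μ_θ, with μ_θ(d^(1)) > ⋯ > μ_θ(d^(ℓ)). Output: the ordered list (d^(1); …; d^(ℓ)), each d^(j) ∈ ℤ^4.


Via rank(M_{q-1}∘⋯∘M_p): M ≅ I[1,2], I[2,3], I[2,4], I[3,3]^2.
μ_θ-semistable layers: μ^(1)=7; μ^(2)=1; μ^(3)=0; μ^(4)=-5

((0, 1, 0, 0); (1, 1, 1, 0); (0, 1, 1, 1); (0, 0, 2, 0))


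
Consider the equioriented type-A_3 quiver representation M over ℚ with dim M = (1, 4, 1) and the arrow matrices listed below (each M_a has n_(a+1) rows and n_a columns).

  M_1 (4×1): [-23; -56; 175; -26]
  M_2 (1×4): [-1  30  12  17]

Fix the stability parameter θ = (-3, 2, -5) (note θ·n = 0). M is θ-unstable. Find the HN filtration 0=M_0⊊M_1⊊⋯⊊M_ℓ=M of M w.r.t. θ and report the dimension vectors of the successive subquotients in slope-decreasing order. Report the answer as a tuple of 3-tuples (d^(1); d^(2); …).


Interval decomposition of M: I[1,3], I[2,2]^3.
HN type (ℓ=3): μ^(1)=2; μ^(2)=-3/2; μ^(3)=-3

((0, 3, 0); (0, 1, 1); (1, 0, 0))


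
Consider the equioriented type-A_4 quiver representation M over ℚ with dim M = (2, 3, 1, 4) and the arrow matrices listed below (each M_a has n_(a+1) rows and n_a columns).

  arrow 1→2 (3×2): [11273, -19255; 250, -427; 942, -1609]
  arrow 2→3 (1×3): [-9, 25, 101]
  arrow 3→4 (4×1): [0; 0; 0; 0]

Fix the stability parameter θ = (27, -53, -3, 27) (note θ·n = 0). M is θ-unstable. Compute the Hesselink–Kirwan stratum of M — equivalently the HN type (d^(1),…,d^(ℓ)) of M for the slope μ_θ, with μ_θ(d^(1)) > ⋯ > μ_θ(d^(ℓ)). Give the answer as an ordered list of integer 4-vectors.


Barcode: M ≅ I[1,2], I[1,3], I[2,2], I[4,4]^4. HN layers by μ_θ (4 steps, strictly decreasing):
  μ^(1)=27; μ^(2)=-3; μ^(3)=-13; μ^(4)=-53

((0, 0, 0, 4); (0, 0, 1, 0); (2, 2, 0, 0); (0, 1, 0, 0))


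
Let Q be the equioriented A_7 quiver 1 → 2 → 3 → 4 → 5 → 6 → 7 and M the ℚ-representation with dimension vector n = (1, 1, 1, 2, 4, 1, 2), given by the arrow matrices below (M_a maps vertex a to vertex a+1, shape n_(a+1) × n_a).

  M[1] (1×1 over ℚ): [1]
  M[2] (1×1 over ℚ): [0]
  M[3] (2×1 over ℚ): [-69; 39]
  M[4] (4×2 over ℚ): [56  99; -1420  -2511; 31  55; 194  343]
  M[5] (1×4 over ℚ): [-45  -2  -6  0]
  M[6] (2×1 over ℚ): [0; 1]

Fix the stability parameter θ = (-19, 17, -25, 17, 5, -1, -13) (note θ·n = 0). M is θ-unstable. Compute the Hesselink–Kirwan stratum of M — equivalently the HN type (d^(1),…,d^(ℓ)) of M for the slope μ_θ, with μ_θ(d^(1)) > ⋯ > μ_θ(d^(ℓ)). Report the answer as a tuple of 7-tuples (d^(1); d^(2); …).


Via rank(M_{q-1}∘⋯∘M_p): M ≅ I[1,2], I[3,7], I[4,5], I[5,5]^2, I[7,7].
μ_θ-semistable layers: μ^(1)=17; μ^(2)=11; μ^(3)=5; μ^(4)=2; μ^(5)=-13; μ^(6)=-19; μ^(7)=-25

((0, 1, 0, 0, 0, 0, 0); (0, 0, 0, 1, 1, 0, 0); (0, 0, 0, 0, 2, 0, 0); (0, 0, 0, 1, 1, 1, 1); (0, 0, 0, 0, 0, 0, 1); (1, 0, 0, 0, 0, 0, 0); (0, 0, 1, 0, 0, 0, 0))


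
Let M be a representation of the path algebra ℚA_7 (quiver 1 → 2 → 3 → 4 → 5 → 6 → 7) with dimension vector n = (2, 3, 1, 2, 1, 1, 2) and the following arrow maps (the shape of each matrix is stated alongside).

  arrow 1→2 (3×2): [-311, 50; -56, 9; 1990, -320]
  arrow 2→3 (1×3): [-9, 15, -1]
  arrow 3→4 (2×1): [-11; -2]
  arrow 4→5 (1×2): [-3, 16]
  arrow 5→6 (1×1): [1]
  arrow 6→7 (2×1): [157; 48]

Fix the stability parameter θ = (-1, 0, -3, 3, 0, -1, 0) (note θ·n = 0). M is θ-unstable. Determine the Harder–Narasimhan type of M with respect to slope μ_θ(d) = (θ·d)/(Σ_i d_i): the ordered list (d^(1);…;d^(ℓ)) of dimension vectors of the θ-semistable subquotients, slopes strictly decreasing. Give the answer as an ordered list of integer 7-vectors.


Via rank(M_{q-1}∘⋯∘M_p): M ≅ I[1,2], I[1,7], I[2,2], I[4,4], I[7,7].
μ_θ-semistable layers: μ^(1)=3; μ^(2)=1/2; μ^(3)=0; μ^(4)=-1; μ^(5)=-4/3

((0, 0, 0, 1, 0, 0, 0); (0, 0, 0, 1, 1, 1, 1); (0, 2, 0, 0, 0, 0, 1); (1, 0, 0, 0, 0, 0, 0); (1, 1, 1, 0, 0, 0, 0))


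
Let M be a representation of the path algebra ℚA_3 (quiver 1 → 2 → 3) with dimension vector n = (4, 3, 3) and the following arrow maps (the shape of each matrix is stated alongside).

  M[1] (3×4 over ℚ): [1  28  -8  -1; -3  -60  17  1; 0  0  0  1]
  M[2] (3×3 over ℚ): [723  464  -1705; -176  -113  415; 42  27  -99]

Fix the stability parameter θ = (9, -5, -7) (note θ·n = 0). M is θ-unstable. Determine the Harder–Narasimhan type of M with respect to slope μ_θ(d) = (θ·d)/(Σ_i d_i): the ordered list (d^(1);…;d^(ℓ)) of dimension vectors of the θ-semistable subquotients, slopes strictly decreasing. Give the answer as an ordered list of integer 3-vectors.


Via rank(M_{q-1}∘⋯∘M_p): M ≅ I[1,1], I[1,2], I[1,3]^2, I[3,3].
μ_θ-semistable layers: μ^(1)=9; μ^(2)=2; μ^(3)=-1; μ^(4)=-7

((1, 0, 0); (1, 1, 0); (2, 2, 2); (0, 0, 1))


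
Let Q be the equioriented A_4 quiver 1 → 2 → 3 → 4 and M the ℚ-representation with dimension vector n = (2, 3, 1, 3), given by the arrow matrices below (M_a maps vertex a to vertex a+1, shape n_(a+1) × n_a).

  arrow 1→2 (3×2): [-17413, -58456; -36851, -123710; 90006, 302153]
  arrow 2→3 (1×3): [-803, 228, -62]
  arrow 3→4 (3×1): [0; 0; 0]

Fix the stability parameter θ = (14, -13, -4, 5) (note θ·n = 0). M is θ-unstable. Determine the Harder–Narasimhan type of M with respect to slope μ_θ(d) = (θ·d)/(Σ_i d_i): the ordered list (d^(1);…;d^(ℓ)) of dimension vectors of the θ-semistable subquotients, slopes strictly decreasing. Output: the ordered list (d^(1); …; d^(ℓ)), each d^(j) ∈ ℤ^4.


Interval decomposition of M: I[1,2], I[1,3], I[2,2], I[4,4]^3.
HN type (ℓ=4): μ^(1)=5; μ^(2)=1/2; μ^(3)=-1; μ^(4)=-13

((0, 0, 0, 3); (1, 1, 0, 0); (1, 1, 1, 0); (0, 1, 0, 0))


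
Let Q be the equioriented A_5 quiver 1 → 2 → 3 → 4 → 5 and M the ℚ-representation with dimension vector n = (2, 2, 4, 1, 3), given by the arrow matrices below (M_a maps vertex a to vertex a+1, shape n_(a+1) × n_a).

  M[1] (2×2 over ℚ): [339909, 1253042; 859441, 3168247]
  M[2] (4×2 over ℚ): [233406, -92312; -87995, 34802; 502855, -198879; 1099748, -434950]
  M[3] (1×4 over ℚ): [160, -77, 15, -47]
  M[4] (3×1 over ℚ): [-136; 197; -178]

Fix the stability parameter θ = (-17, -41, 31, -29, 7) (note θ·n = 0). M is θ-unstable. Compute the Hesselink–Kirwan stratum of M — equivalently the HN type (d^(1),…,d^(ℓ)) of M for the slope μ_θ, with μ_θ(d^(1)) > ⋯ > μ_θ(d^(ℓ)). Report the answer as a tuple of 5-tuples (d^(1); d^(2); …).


Via rank(M_{q-1}∘⋯∘M_p): M ≅ I[1,3], I[1,5], I[3,3]^2, I[5,5]^2.
μ_θ-semistable layers: μ^(1)=31; μ^(2)=7; μ^(3)=1; μ^(4)=-29

((0, 0, 3, 0, 0); (0, 0, 0, 0, 3); (0, 0, 1, 1, 0); (2, 2, 0, 0, 0))


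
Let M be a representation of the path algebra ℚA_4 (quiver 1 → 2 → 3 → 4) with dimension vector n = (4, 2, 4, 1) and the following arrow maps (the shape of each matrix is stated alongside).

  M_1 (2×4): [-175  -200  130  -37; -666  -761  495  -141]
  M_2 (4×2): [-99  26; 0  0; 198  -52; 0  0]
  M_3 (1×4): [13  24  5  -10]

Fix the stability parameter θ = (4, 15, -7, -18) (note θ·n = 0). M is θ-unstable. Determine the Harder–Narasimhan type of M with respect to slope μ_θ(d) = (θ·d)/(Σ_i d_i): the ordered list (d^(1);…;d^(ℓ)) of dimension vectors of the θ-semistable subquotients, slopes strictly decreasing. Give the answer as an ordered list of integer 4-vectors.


Barcode: M ≅ I[1,1]^2, I[1,2], I[1,4], I[3,3]^3. HN layers by μ_θ (4 steps, strictly decreasing):
  μ^(1)=15; μ^(2)=4; μ^(3)=-3/2; μ^(4)=-7

((0, 1, 0, 0); (3, 0, 0, 0); (1, 1, 1, 1); (0, 0, 3, 0))


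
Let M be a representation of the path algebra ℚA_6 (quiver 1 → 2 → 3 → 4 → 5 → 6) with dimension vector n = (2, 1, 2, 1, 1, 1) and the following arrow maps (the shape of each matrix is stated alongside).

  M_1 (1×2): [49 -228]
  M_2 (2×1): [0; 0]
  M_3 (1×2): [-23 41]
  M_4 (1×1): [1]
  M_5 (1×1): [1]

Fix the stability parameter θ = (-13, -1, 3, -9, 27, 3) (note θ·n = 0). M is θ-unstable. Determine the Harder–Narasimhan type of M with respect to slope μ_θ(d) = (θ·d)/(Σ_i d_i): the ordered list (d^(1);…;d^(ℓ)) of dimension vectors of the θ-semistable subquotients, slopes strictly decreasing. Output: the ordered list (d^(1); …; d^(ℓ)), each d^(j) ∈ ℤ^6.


Interval decomposition of M: I[1,1], I[1,2], I[3,3], I[3,6].
HN type (ℓ=5): μ^(1)=15; μ^(2)=3; μ^(3)=-1; μ^(4)=-3; μ^(5)=-13

((0, 0, 0, 0, 1, 1); (0, 0, 1, 0, 0, 0); (0, 1, 0, 0, 0, 0); (0, 0, 1, 1, 0, 0); (2, 0, 0, 0, 0, 0))


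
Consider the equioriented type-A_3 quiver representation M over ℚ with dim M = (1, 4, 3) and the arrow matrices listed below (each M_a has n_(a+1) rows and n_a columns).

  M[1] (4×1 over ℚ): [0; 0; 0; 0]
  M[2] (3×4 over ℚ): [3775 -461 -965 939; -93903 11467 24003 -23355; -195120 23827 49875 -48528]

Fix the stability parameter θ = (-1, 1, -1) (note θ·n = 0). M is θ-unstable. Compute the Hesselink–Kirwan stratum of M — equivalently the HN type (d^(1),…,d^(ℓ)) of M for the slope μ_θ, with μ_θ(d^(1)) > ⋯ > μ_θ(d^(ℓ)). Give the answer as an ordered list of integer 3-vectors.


Barcode: M ≅ I[1,1], I[2,2]^2, I[2,3]^2, I[3,3]. HN layers by μ_θ (3 steps, strictly decreasing):
  μ^(1)=1; μ^(2)=0; μ^(3)=-1

((0, 2, 0); (0, 2, 2); (1, 0, 1))


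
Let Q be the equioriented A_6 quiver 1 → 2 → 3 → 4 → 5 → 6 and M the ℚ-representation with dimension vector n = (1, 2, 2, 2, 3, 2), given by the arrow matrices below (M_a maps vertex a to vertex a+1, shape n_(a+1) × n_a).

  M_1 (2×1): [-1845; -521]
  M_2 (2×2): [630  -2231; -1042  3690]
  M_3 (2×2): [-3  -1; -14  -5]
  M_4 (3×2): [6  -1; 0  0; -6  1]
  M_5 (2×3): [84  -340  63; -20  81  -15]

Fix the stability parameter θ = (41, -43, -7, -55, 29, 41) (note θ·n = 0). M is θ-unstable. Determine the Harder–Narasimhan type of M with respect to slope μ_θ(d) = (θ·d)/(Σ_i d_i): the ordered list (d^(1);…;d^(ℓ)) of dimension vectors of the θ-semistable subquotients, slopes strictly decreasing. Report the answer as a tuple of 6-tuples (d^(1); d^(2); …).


Interval decomposition of M: I[1,6], I[2,4], I[5,5], I[5,6].
HN type (ℓ=5): μ^(1)=41; μ^(2)=29; μ^(3)=-16; μ^(4)=-31; μ^(5)=-43

((0, 0, 0, 0, 0, 2); (0, 0, 0, 0, 3, 0); (1, 1, 1, 1, 0, 0); (0, 0, 1, 1, 0, 0); (0, 1, 0, 0, 0, 0))


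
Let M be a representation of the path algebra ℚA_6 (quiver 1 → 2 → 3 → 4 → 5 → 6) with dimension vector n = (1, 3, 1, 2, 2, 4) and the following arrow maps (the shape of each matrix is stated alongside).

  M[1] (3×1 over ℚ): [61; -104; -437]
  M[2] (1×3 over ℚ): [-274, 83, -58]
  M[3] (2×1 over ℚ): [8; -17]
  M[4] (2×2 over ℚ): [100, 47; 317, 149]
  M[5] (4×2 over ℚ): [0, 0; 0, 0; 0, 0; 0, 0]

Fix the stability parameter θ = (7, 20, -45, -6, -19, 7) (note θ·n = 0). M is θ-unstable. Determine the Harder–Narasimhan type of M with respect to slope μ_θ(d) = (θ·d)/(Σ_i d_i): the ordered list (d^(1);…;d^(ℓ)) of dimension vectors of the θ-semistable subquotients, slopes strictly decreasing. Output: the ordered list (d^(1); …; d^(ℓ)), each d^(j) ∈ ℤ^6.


Via rank(M_{q-1}∘⋯∘M_p): M ≅ I[1,2], I[2,2], I[2,5], I[4,5], I[6,6]^4.
μ_θ-semistable layers: μ^(1)=20; μ^(2)=7; μ^(3)=-25/2

((0, 2, 0, 0, 0, 0); (1, 0, 0, 0, 0, 4); (0, 1, 1, 2, 2, 0))


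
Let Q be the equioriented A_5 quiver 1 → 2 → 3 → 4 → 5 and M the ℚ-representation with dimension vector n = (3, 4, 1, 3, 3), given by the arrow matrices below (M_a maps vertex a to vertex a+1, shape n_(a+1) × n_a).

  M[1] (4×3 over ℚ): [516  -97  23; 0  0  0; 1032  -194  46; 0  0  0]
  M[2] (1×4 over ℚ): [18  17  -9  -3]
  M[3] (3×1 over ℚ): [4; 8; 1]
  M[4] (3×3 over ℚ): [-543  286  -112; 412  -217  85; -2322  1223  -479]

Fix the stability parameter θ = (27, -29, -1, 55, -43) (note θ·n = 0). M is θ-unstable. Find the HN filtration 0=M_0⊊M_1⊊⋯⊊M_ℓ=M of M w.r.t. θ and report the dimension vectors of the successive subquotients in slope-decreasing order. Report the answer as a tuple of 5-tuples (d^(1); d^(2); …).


Via rank(M_{q-1}∘⋯∘M_p): M ≅ I[1,1]^2, I[1,2], I[2,2]^2, I[2,5], I[4,4], I[4,5], I[5,5].
μ_θ-semistable layers: μ^(1)=55; μ^(2)=27; μ^(3)=6; μ^(4)=-1; μ^(5)=-29; μ^(6)=-43

((0, 0, 0, 1, 0); (2, 0, 0, 0, 0); (0, 0, 0, 2, 2); (1, 1, 1, 0, 0); (0, 3, 0, 0, 0); (0, 0, 0, 0, 1))


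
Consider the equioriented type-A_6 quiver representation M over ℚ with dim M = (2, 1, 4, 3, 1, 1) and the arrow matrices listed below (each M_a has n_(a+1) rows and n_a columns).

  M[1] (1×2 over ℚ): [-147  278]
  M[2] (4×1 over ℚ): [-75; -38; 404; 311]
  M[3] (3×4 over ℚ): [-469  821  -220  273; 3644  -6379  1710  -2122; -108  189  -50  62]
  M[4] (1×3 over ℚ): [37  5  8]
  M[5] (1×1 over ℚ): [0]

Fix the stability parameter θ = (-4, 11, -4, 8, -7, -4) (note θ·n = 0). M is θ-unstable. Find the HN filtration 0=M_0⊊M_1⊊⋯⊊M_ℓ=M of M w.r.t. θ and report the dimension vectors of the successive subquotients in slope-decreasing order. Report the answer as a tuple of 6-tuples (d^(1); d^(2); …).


Via rank(M_{q-1}∘⋯∘M_p): M ≅ I[1,1], I[1,3], I[3,3], I[3,4], I[3,5], I[4,4], I[6,6].
μ_θ-semistable layers: μ^(1)=8; μ^(2)=7/2; μ^(3)=1/2; μ^(4)=-4

((0, 0, 0, 2, 0, 0); (0, 1, 1, 0, 0, 0); (0, 0, 0, 1, 1, 0); (2, 0, 3, 0, 0, 1))


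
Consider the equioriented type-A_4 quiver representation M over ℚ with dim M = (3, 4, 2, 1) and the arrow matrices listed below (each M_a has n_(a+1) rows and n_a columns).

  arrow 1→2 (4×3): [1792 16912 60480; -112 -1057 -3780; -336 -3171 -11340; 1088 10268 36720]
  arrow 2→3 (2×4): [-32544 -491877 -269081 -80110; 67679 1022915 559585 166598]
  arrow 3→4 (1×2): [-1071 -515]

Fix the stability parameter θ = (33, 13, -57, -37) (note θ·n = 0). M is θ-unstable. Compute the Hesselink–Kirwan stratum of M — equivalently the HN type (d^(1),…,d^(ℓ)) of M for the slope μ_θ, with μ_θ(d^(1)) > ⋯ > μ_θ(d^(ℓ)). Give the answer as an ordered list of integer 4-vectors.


Interval decomposition of M: I[1,1]^2, I[1,4], I[2,2]^2, I[2,3].
HN type (ℓ=4): μ^(1)=33; μ^(2)=13; μ^(3)=-12; μ^(4)=-22

((2, 0, 0, 0); (0, 2, 0, 0); (1, 1, 1, 1); (0, 1, 1, 0))


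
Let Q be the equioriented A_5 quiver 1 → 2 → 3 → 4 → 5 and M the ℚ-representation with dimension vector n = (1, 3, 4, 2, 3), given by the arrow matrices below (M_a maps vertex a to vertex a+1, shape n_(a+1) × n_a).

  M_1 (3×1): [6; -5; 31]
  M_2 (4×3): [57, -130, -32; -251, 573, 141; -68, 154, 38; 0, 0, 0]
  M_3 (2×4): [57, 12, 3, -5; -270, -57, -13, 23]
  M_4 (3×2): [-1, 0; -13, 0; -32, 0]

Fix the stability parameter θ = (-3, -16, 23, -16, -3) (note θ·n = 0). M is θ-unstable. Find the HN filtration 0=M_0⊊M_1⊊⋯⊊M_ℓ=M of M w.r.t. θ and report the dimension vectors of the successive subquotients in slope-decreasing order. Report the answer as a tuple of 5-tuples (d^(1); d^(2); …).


Interval decomposition of M: I[1,2], I[2,4], I[2,5], I[3,3]^2, I[5,5]^2.
HN type (ℓ=6): μ^(1)=23; μ^(2)=7/2; μ^(3)=4/3; μ^(4)=-3; μ^(5)=-19/2; μ^(6)=-16

((0, 0, 2, 0, 0); (0, 0, 1, 1, 0); (0, 0, 1, 1, 1); (0, 0, 0, 0, 2); (1, 1, 0, 0, 0); (0, 2, 0, 0, 0))


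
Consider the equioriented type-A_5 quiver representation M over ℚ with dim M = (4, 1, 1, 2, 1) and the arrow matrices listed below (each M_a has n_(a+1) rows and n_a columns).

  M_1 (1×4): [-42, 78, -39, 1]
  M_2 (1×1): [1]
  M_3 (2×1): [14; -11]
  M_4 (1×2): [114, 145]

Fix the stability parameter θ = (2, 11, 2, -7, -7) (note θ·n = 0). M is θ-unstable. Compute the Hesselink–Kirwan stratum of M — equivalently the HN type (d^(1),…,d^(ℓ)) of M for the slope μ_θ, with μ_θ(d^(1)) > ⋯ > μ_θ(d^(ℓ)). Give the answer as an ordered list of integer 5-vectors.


Barcode: M ≅ I[1,1]^3, I[1,5], I[4,4]. HN layers by μ_θ (3 steps, strictly decreasing):
  μ^(1)=2; μ^(2)=1/5; μ^(3)=-7

((3, 0, 0, 0, 0); (1, 1, 1, 1, 1); (0, 0, 0, 1, 0))


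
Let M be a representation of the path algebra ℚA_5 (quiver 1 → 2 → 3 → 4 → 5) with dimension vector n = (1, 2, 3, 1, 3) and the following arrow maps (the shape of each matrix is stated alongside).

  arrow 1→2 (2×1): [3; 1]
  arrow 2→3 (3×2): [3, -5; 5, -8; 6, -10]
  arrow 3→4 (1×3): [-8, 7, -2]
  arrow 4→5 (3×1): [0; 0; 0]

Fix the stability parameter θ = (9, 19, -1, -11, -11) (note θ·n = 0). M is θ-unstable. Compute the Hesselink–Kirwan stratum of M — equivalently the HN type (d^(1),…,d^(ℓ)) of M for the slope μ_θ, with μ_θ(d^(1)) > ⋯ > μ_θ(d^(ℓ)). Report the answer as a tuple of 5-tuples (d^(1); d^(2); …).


Barcode: M ≅ I[1,4], I[2,3], I[3,3], I[5,5]^3. HN layers by μ_θ (4 steps, strictly decreasing):
  μ^(1)=9; μ^(2)=4; μ^(3)=-1; μ^(4)=-11

((0, 1, 1, 0, 0); (1, 1, 1, 1, 0); (0, 0, 1, 0, 0); (0, 0, 0, 0, 3))


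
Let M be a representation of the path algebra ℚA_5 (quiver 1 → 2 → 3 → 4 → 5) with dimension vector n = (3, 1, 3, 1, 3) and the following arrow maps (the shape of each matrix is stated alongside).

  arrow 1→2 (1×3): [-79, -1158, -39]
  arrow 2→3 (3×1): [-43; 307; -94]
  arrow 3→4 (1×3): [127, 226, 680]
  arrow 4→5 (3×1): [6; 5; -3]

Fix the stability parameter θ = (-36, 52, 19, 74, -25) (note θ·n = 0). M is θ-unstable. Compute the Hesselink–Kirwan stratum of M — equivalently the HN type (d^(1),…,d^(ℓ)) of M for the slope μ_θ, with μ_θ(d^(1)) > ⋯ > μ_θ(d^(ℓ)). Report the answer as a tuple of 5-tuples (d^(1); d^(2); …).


Interval decomposition of M: I[1,1]^2, I[1,5], I[3,3]^2, I[5,5]^2.
HN type (ℓ=4): μ^(1)=30; μ^(2)=19; μ^(3)=-25; μ^(4)=-36

((0, 1, 1, 1, 1); (0, 0, 2, 0, 0); (0, 0, 0, 0, 2); (3, 0, 0, 0, 0))


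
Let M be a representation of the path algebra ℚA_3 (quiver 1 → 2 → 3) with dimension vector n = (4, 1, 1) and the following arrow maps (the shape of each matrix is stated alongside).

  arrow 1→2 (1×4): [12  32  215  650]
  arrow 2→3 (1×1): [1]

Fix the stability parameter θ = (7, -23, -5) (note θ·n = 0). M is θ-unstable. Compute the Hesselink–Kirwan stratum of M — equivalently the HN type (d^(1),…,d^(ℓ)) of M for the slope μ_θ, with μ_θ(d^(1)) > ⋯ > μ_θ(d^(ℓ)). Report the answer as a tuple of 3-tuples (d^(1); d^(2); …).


Barcode: M ≅ I[1,1]^3, I[1,3]. HN layers by μ_θ (3 steps, strictly decreasing):
  μ^(1)=7; μ^(2)=-5; μ^(3)=-8

((3, 0, 0); (0, 0, 1); (1, 1, 0))


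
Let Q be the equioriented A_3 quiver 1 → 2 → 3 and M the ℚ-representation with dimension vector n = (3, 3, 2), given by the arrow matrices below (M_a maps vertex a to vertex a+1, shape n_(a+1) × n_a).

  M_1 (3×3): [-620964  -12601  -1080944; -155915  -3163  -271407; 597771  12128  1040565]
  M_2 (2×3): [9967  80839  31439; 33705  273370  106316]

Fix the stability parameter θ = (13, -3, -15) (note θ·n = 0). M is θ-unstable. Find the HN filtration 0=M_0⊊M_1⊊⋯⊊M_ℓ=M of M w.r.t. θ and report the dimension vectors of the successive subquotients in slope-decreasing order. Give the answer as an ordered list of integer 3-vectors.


Interval decomposition of M: I[1,2], I[1,3]^2.
HN type (ℓ=2): μ^(1)=5; μ^(2)=-5/3

((1, 1, 0); (2, 2, 2))


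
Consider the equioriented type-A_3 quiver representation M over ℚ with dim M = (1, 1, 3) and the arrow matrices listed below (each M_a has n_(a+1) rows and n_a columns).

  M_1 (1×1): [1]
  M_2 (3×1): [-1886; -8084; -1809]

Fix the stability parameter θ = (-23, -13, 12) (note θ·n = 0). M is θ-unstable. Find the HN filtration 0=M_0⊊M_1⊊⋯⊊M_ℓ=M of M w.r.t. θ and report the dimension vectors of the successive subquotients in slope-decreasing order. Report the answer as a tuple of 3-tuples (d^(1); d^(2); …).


Via rank(M_{q-1}∘⋯∘M_p): M ≅ I[1,3], I[3,3]^2.
μ_θ-semistable layers: μ^(1)=12; μ^(2)=-13; μ^(3)=-23

((0, 0, 3); (0, 1, 0); (1, 0, 0))


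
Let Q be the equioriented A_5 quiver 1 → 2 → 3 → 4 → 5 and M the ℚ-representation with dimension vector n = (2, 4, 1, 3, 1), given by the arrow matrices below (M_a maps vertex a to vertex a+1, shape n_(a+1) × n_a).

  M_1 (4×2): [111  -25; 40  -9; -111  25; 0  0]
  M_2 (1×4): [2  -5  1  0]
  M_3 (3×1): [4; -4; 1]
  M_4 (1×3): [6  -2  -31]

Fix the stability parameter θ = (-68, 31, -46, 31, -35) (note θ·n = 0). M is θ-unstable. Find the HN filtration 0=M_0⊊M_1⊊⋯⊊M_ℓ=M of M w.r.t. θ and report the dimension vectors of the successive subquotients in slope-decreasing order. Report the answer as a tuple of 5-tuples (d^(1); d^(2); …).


Barcode: M ≅ I[1,2], I[1,5], I[2,2]^2, I[4,4]^2. HN layers by μ_θ (4 steps, strictly decreasing):
  μ^(1)=31; μ^(2)=-2; μ^(3)=-15/2; μ^(4)=-68

((0, 3, 0, 2, 0); (0, 0, 0, 1, 1); (0, 1, 1, 0, 0); (2, 0, 0, 0, 0))


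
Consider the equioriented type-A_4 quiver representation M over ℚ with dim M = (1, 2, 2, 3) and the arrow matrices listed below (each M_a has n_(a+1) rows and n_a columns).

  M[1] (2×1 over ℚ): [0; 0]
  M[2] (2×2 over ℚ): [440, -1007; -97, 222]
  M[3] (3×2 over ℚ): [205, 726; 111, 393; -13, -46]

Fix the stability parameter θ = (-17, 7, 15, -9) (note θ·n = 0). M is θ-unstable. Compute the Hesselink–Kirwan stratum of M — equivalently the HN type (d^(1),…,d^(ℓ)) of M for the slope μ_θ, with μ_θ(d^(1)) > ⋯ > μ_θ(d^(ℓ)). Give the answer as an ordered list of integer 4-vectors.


Barcode: M ≅ I[1,1], I[2,4]^2, I[4,4]. HN layers by μ_θ (3 steps, strictly decreasing):
  μ^(1)=13/3; μ^(2)=-9; μ^(3)=-17

((0, 2, 2, 2); (0, 0, 0, 1); (1, 0, 0, 0))


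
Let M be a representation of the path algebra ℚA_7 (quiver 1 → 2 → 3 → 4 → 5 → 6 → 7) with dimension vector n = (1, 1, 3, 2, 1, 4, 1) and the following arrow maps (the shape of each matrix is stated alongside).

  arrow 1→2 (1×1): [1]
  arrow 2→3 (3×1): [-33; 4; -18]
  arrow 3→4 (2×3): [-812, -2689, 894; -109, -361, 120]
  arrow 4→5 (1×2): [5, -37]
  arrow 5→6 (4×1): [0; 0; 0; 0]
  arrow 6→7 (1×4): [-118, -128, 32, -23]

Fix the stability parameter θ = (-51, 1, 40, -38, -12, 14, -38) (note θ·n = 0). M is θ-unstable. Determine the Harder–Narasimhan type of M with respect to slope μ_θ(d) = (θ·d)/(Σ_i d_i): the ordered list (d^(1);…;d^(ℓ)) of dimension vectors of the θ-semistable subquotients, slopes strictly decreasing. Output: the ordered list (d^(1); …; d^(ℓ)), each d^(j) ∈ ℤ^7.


Via rank(M_{q-1}∘⋯∘M_p): M ≅ I[1,5], I[3,3], I[3,4], I[6,6]^3, I[6,7].
μ_θ-semistable layers: μ^(1)=40; μ^(2)=14; μ^(3)=1; μ^(4)=-9/4; μ^(5)=-12; μ^(6)=-51

((0, 0, 1, 0, 0, 0, 0); (0, 0, 0, 0, 0, 3, 0); (0, 0, 1, 1, 0, 0, 0); (0, 1, 1, 1, 1, 0, 0); (0, 0, 0, 0, 0, 1, 1); (1, 0, 0, 0, 0, 0, 0))


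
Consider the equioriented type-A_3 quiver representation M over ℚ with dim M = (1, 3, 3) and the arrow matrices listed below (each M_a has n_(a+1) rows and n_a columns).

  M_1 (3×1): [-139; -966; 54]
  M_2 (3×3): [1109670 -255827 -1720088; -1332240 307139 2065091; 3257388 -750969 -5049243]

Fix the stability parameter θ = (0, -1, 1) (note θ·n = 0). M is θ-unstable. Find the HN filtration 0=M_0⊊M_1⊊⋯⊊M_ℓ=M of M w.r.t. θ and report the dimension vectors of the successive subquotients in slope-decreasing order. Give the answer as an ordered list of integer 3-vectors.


Via rank(M_{q-1}∘⋯∘M_p): M ≅ I[1,2], I[2,3]^2, I[3,3].
μ_θ-semistable layers: μ^(1)=1; μ^(2)=-1/2; μ^(3)=-1

((0, 0, 3); (1, 1, 0); (0, 2, 0))


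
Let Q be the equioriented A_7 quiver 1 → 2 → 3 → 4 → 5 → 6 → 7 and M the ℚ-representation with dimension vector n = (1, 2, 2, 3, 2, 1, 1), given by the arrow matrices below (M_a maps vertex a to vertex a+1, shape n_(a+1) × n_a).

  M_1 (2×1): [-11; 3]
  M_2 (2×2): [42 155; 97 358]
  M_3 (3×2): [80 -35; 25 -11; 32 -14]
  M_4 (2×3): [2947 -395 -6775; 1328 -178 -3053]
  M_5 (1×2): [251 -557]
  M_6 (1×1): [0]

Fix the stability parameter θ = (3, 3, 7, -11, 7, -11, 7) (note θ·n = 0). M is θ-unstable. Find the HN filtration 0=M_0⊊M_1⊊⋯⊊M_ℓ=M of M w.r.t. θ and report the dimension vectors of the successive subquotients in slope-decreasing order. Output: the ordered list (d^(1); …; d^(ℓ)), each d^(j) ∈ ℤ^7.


Interval decomposition of M: I[1,6], I[2,4], I[4,5], I[7,7].
HN type (ℓ=3): μ^(1)=7; μ^(2)=-1/3; μ^(3)=-11

((0, 0, 0, 0, 1, 0, 1); (1, 2, 2, 2, 1, 1, 0); (0, 0, 0, 1, 0, 0, 0))


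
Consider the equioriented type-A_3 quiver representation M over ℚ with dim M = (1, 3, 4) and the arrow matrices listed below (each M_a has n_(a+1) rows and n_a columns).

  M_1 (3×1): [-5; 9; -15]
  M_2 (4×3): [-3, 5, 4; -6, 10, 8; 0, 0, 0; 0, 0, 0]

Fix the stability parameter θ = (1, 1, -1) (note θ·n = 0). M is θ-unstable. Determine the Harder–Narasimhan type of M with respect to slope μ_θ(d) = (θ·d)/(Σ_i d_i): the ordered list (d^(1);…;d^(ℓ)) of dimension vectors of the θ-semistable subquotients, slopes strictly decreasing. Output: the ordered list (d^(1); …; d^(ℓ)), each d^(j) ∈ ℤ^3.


Barcode: M ≅ I[1,2], I[2,2], I[2,3], I[3,3]^3. HN layers by μ_θ (3 steps, strictly decreasing):
  μ^(1)=1; μ^(2)=0; μ^(3)=-1

((1, 2, 0); (0, 1, 1); (0, 0, 3))


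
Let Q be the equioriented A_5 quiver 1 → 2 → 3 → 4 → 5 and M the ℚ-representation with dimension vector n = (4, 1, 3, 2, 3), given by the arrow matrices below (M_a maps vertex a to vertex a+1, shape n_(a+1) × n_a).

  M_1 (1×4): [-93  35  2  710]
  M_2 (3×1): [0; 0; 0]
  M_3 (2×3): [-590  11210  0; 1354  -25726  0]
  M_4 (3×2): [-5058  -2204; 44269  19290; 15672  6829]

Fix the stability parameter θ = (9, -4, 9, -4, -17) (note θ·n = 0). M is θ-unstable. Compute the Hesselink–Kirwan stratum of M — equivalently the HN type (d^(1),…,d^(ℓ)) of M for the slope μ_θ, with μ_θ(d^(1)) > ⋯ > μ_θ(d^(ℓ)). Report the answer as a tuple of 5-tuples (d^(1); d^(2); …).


Interval decomposition of M: I[1,1]^3, I[1,2], I[3,3]^2, I[3,5], I[4,5], I[5,5].
HN type (ℓ=5): μ^(1)=9; μ^(2)=5/2; μ^(3)=-4; μ^(4)=-21/2; μ^(5)=-17

((3, 0, 2, 0, 0); (1, 1, 0, 0, 0); (0, 0, 1, 1, 1); (0, 0, 0, 1, 1); (0, 0, 0, 0, 1))


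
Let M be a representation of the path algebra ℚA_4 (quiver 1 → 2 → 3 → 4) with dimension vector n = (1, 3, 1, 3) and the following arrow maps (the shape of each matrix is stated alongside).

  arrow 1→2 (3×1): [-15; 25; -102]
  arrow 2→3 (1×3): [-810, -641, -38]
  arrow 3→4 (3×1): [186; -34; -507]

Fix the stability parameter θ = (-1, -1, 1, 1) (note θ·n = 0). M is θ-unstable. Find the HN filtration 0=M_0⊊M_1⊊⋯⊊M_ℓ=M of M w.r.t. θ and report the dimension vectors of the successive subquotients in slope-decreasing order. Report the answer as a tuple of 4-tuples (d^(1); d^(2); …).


Barcode: M ≅ I[1,4], I[2,2]^2, I[4,4]^2. HN layers by μ_θ (2 steps, strictly decreasing):
  μ^(1)=1; μ^(2)=-1

((0, 0, 1, 3); (1, 3, 0, 0))


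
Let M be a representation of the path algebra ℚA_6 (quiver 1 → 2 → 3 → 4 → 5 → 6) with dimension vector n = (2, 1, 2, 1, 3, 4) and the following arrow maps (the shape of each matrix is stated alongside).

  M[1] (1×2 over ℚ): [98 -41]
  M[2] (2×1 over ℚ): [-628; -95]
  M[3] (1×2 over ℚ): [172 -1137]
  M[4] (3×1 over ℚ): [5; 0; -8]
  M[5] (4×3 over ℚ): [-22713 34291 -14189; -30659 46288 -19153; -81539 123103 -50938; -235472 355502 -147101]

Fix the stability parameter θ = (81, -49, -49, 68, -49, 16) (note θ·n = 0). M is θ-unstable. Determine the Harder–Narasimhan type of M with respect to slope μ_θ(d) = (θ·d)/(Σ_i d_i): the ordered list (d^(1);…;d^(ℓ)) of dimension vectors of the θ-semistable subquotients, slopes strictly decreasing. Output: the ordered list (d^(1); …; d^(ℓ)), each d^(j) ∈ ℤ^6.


Barcode: M ≅ I[1,1], I[1,6], I[3,3], I[5,6]^2, I[6,6]. HN layers by μ_θ (5 steps, strictly decreasing):
  μ^(1)=81; μ^(2)=16; μ^(3)=19/2; μ^(4)=-17/3; μ^(5)=-49

((1, 0, 0, 0, 0, 0); (0, 0, 0, 0, 0, 4); (0, 0, 0, 1, 1, 0); (1, 1, 1, 0, 0, 0); (0, 0, 1, 0, 2, 0))


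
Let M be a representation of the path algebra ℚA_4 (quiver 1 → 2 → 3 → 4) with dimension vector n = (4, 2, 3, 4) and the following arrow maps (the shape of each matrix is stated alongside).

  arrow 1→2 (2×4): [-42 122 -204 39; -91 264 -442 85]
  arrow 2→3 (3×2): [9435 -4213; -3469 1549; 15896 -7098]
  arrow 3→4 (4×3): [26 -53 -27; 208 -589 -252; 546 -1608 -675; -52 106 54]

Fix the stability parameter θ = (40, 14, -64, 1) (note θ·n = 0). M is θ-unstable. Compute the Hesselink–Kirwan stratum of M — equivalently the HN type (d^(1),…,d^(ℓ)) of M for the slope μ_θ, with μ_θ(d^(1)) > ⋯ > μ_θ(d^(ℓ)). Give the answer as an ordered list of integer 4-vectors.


Interval decomposition of M: I[1,1]^2, I[1,4]^2, I[3,3], I[4,4]^2.
HN type (ℓ=4): μ^(1)=40; μ^(2)=1; μ^(3)=-10/3; μ^(4)=-64

((2, 0, 0, 0); (0, 0, 0, 4); (2, 2, 2, 0); (0, 0, 1, 0))


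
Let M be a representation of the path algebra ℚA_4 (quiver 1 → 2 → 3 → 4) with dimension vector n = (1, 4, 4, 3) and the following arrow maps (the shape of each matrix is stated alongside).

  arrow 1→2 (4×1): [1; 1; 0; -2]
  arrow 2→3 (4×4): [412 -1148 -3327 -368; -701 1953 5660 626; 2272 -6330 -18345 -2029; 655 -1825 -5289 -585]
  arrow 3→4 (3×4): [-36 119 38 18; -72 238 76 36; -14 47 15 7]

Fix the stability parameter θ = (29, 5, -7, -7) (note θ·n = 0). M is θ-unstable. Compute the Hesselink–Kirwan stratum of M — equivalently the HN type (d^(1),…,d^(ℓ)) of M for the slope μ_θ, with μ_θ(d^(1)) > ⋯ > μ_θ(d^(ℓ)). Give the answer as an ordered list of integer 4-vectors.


Interval decomposition of M: I[1,2], I[2,3]^2, I[2,4], I[3,4], I[4,4].
HN type (ℓ=4): μ^(1)=17; μ^(2)=-1; μ^(3)=-3; μ^(4)=-7

((1, 1, 0, 0); (0, 2, 2, 0); (0, 1, 1, 1); (0, 0, 1, 2))


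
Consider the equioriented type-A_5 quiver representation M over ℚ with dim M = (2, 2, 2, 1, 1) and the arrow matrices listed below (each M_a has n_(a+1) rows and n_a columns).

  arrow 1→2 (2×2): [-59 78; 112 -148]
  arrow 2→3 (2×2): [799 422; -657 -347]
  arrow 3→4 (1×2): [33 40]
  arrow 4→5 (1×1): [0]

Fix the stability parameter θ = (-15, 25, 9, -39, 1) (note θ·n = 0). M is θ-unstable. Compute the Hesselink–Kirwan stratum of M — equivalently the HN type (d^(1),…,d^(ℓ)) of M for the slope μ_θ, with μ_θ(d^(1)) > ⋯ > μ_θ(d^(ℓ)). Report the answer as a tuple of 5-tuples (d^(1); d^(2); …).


Barcode: M ≅ I[1,3], I[1,4], I[5,5]. HN layers by μ_θ (4 steps, strictly decreasing):
  μ^(1)=17; μ^(2)=1; μ^(3)=-5/3; μ^(4)=-15

((0, 1, 1, 0, 0); (0, 0, 0, 0, 1); (0, 1, 1, 1, 0); (2, 0, 0, 0, 0))


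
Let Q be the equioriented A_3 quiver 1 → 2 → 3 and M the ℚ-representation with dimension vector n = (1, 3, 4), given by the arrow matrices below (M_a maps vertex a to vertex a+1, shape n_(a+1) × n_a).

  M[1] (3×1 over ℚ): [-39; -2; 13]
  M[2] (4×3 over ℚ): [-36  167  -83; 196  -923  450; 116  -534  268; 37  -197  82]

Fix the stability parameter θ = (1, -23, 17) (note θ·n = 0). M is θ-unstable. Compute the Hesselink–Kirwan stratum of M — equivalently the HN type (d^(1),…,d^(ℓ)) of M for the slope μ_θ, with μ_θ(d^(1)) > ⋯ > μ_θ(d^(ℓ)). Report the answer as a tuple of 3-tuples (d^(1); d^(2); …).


Via rank(M_{q-1}∘⋯∘M_p): M ≅ I[1,3], I[2,3]^2, I[3,3].
μ_θ-semistable layers: μ^(1)=17; μ^(2)=-11; μ^(3)=-23

((0, 0, 4); (1, 1, 0); (0, 2, 0))


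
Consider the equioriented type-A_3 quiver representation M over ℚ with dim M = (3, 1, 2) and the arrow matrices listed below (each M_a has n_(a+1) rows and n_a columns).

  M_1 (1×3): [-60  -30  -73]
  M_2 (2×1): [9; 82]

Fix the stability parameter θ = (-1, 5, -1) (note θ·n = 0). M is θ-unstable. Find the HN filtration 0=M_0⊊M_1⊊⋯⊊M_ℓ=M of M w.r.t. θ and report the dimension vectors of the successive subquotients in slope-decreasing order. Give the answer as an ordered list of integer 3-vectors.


Via rank(M_{q-1}∘⋯∘M_p): M ≅ I[1,1]^2, I[1,3], I[3,3].
μ_θ-semistable layers: μ^(1)=2; μ^(2)=-1

((0, 1, 1); (3, 0, 1))


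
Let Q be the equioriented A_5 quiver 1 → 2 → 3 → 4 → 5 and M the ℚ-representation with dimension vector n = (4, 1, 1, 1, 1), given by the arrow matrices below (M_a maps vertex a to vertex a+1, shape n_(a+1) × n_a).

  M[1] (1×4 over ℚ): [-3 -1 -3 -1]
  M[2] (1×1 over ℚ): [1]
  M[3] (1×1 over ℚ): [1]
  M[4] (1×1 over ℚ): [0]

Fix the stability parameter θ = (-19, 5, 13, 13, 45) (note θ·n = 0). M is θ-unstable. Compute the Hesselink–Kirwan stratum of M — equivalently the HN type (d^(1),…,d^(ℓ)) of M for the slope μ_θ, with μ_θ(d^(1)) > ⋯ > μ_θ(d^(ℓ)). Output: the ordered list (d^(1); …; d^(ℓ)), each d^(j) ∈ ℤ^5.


Via rank(M_{q-1}∘⋯∘M_p): M ≅ I[1,1]^3, I[1,4], I[5,5].
μ_θ-semistable layers: μ^(1)=45; μ^(2)=13; μ^(3)=5; μ^(4)=-19

((0, 0, 0, 0, 1); (0, 0, 1, 1, 0); (0, 1, 0, 0, 0); (4, 0, 0, 0, 0))


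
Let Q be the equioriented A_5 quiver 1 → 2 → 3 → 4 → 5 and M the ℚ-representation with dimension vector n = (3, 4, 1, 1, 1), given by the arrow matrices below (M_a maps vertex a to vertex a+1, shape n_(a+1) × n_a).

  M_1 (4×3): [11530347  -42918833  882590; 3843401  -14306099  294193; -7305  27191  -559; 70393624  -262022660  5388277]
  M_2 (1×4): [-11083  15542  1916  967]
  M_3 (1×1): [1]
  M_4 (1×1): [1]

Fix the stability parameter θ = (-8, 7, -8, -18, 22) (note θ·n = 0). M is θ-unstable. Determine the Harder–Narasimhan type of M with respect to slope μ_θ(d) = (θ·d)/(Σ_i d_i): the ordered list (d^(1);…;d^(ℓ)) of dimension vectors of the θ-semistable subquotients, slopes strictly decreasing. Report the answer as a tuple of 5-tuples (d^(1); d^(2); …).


Via rank(M_{q-1}∘⋯∘M_p): M ≅ I[1,2]^2, I[1,5], I[2,2].
μ_θ-semistable layers: μ^(1)=22; μ^(2)=7; μ^(3)=-19/3; μ^(4)=-8

((0, 0, 0, 0, 1); (0, 3, 0, 0, 0); (0, 1, 1, 1, 0); (3, 0, 0, 0, 0))


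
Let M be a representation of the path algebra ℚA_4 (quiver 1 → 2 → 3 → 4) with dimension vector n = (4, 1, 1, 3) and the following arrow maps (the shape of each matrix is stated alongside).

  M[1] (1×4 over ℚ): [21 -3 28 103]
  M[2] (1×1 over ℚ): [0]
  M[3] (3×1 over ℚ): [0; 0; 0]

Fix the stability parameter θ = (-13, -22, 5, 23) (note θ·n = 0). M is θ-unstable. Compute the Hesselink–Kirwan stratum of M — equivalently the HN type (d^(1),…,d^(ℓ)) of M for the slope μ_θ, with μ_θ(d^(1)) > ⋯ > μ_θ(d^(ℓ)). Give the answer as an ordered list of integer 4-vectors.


Via rank(M_{q-1}∘⋯∘M_p): M ≅ I[1,1]^3, I[1,2], I[3,3], I[4,4]^3.
μ_θ-semistable layers: μ^(1)=23; μ^(2)=5; μ^(3)=-13; μ^(4)=-35/2

((0, 0, 0, 3); (0, 0, 1, 0); (3, 0, 0, 0); (1, 1, 0, 0))


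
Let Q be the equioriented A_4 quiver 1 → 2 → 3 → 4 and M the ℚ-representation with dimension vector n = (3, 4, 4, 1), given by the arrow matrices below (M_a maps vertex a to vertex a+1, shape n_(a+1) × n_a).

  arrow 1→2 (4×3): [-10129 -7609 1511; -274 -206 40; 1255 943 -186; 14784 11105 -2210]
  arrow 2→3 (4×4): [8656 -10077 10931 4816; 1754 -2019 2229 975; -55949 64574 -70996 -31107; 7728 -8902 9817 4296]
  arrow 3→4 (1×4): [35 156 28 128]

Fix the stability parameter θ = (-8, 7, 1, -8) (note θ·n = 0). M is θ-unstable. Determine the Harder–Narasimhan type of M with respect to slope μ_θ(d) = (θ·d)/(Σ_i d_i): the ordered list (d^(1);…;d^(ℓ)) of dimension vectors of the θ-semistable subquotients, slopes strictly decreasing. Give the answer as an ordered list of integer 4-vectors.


Barcode: M ≅ I[1,3]^2, I[1,4], I[2,3]. HN layers by μ_θ (3 steps, strictly decreasing):
  μ^(1)=4; μ^(2)=0; μ^(3)=-8

((0, 3, 3, 0); (0, 1, 1, 1); (3, 0, 0, 0))
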